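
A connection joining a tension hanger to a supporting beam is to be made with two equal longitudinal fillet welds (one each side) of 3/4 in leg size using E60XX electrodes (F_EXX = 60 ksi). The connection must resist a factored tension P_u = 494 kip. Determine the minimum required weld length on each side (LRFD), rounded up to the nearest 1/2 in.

L = 17.5 in on each side

Throat t_e = 0.707 × 0.75 = 0.5302 in.
φr_n = 0.75 × 0.6 × 60 × 0.5302 = 14.32 kip/in.
L_req = P_u / φr_n = 494 / 14.32 = 34.51 in total.
Per side: 34.51 / 2 = 17.25 in.
Round up → use L = 17.5 in on each side.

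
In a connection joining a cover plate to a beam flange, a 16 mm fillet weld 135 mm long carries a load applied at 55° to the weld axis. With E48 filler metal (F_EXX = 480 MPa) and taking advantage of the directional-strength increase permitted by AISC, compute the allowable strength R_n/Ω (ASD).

R_n/Ω ≈ 301 kN

t_e = 0.707 × 16 = 11.31 mm; A_we = 11.31 × 135 = 1527 mm².
Directional factor: 1.0 + 0.5 sin^1.5(55°) = 1.371.
F_nw = 0.6 × 480 × 1.371 = 394.8 MPa.
R_n/Ω = (394.8 × 1527) / 2.0 × 10⁻³ = 301.4 kN.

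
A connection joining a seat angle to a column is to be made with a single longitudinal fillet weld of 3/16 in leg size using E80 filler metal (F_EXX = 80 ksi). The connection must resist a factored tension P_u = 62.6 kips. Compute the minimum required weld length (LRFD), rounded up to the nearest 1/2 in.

L = 13.5 in

Throat t_e = 0.707 × 0.1875 = 0.1326 in.
φr_n = 0.75 × 0.6 × 80 × 0.1326 = 4.772 kips/in.
L_req = P_u / φr_n = 62.6 / 4.772 = 13.12 in total.
Round up → use L = 13.5 in.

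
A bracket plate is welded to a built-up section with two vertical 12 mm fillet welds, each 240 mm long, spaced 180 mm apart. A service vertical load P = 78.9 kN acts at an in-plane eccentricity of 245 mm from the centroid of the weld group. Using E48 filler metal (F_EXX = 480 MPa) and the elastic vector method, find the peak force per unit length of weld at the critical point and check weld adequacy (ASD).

f_max ≈ 582 N/mm; adequate

Total weld length L_w = 480 mm. Treat welds as unit-width lines.
Polar moment about centroid: J = 2[d³/12 + d(b/2)²] = 2[240³/12 + 240×90²] = 6192000 mm³.
Direct shear f_v = P/L_w = 78.9×10³ / 480 = 164.4 N/mm (vertical).
Torsion M = P·e = 78.9×10³ × 245 = 19330000 N·mm.
Critical point at (x, y) = (90, 120) from centroid. f_tx = M·y/J = 374.6 N/mm; f_ty = M·x/J = 281 N/mm.
Resultant f_max = √[f_tx² + (f_v + f_ty)²] = √[374.6² + (164.4 + 281)²] = 582 N/mm.
Capacity per unit length: r_n/Ω = (1/2.0) × 0.6 × 480 × (0.707 × 12) = 1222 N/mm.
582 ≤ 1222 → adequate.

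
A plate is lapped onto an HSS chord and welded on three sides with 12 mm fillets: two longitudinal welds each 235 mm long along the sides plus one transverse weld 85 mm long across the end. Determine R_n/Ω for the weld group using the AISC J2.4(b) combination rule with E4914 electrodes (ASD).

R_n/Ω ≈ 692 kN

E49XX → F_EXX = 490 MPa.
t_e = 0.707 × 12 = 8.484 mm.
R_nwl = 0.6 × 490 × 8.484 × 470 × 10⁻³ = 1172 kN (longitudinal, 2 welds).
R_nwt = 0.6 × 490 × 8.484 × 85 × 10⁻³ = 212 kN (transverse, base value).
(i) R_nwl + R_nwt = 1384 kN; (ii) 0.85 R_nwl + 1.5 R_nwt = 1314 kN.
R_n = max = 1384 kN [governs: (i)]; R_n/Ω = 692.2 kN.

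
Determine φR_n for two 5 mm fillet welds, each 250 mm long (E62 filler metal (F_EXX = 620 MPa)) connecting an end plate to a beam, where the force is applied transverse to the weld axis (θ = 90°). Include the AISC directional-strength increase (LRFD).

t_e = 0.707 × 5 = 3.535 mm; A_we = 3.535 × 500 = 1767 mm².
Directional factor: 1.0 + 0.5 sin^1.5(90°) = 1.5.
F_nw = 0.6 × 620 × 1.5 = 558 MPa.
φR_n = 0.75 × 558 × 1767 × 10⁻³ = 739.7 kN.

φR_n ≈ 740 kN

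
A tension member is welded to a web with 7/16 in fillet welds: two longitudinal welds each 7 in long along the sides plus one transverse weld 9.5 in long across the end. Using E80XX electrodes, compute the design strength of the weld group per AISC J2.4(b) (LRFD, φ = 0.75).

φR_n ≈ 291 kip

E80XX → F_EXX = 80 ksi.
t_e = 0.707 × 0.4375 = 0.3093 in.
R_nwl = 0.6 × 80 × 0.3093 × 14 = 207.9 kip (longitudinal, 2 welds).
R_nwt = 0.6 × 80 × 0.3093 × 9.5 = 141 kip (transverse, base value).
(i) R_nwl + R_nwt = 348.9 kip; (ii) 0.85 R_nwl + 1.5 R_nwt = 388.2 kip.
R_n = max = 388.2 kip [governs: (ii)]; φR_n = 291.2 kip.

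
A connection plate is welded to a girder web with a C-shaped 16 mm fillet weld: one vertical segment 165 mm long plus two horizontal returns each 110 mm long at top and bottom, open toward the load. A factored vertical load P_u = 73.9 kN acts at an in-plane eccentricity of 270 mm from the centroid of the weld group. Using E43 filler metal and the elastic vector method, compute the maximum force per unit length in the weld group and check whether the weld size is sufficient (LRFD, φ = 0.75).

E43XX → F_EXX = 430 MPa.
Total weld length L_w = 385 mm. Treat welds as unit-width lines.
Centroid: x̄ = 2×110×55 / 385 = 31.43 mm from the vertical weld.
Polar moment about centroid: J = I_x + I_y = [165³/12 + 2×110×82.5²] + [165×31.43² + 2(110³/12 + 110×23.57²)] = 2379000 mm³.
Direct shear f_v = P/L_w = 73.9×10³ / 385 = 191.9 N/mm (vertical).
Torsion M = P·e = 73.9×10³ × 270 = 19953000 N·mm.
Critical point at (x, y) = (78.57, 82.5) from centroid. f_tx = M·y/J = 692 N/mm; f_ty = M·x/J = 659.1 N/mm.
Resultant f_max = √[f_tx² + (f_v + f_ty)²] = √[692² + (191.9 + 659.1)²] = 1097 N/mm.
Capacity per unit length: φr_n = 0.75 × 0.6 × 430 × (0.707 × 16) = 2189 N/mm.
1097 ≤ 2189 → adequate.

f_max ≈ 1100 N/mm; adequate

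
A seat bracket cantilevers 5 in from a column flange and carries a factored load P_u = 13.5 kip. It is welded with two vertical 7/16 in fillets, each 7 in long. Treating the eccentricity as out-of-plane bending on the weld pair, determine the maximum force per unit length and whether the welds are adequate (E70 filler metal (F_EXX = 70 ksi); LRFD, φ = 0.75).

L_w = 2 × 7 = 14 in; section modulus (unit throat) S = 2 × L²/6 = 16.33 in².
Direct shear f_v = P/L_w = 13.5/14 = 0.9643 kip/in.
Moment M = P × e = 13.5 × 5 = 67.5 kip·in; bending f_b = M/S = 4.133 kip/in.
f_max = √(f_v² + f_b²) = √(0.9643² + 4.133²) = 4.244 kip/in.
φr_n = 0.75 × 0.6 × 70 × (0.707 × 0.4375) = 9.743 kip/in → adequate.

f_max ≈ 4.24 kip/in; adequate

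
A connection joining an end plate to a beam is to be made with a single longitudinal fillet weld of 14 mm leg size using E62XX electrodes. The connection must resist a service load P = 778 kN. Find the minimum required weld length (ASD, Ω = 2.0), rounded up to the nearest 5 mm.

L = 425 mm

E62XX → F_EXX = 620 MPa.
Throat t_e = 0.707 × 14 = 9.898 mm.
r_n/Ω = (0.6 × 620 × 9.898) / 2.0 = 1841 N/mm = 1.841 kN/mm.
L_req = P / (r_n/Ω) = 778 / 1.841 = 422.6 mm total.
Round up → use L = 425 mm.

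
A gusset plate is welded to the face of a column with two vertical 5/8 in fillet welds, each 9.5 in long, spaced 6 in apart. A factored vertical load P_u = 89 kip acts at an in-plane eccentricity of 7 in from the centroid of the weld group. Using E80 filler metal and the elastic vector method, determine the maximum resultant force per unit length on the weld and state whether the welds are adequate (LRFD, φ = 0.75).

f_max ≈ 14.2 kip/in; adequate

E80XX → F_EXX = 80 ksi.
Total weld length L_w = 19 in. Treat welds as unit-width lines.
Polar moment about centroid: J = 2[d³/12 + d(b/2)²] = 2[9.5³/12 + 9.5×3²] = 313.9 in³.
Direct shear f_v = P/L_w = 89 / 19 = 4.684 kip/in (vertical).
Torsion M = P·e = 89 × 7 = 623 kip·in.
Critical point at (x, y) = (3, 4.75) from centroid. f_tx = M·y/J = 9.427 kip/in; f_ty = M·x/J = 5.954 kip/in.
Resultant f_max = √[f_tx² + (f_v + f_ty)²] = √[9.427² + (4.684 + 5.954)²] = 14.21 kip/in.
Capacity per unit length: φr_n = 0.75 × 0.6 × 80 × (0.707 × 0.625) = 15.91 kip/in.
14.21 ≤ 15.91 → adequate.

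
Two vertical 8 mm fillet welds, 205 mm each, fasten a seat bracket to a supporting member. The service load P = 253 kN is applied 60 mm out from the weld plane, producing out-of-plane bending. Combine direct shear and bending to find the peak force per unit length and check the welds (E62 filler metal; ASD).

E62XX → F_EXX = 620 MPa.
L_w = 2 × 205 = 410 mm; section modulus (unit throat) S = 2 × L²/6 = 14010 mm².
Direct shear f_v = P/L_w = 253×10³/410 = 617.1 N/mm.
Moment M = P × e = 253×10³ × 60 = 15180000 N·mm; bending f_b = M/S = 1084 N/mm.
f_max = √(f_v² + f_b²) = √(617.1² + 1084²) = 1247 N/mm.
r_n/Ω = (1/2.0) × 0.6 × 620 × (0.707 × 8) = 1052 N/mm → NOT adequate.

f_max ≈ 1250 N/mm; NOT adequate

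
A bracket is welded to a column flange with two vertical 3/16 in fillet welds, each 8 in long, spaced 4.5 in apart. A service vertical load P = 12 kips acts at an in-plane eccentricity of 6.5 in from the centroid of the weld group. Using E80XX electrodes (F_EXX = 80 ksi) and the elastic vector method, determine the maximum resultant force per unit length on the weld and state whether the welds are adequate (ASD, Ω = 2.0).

Total weld length L_w = 16 in. Treat welds as unit-width lines.
Polar moment about centroid: J = 2[d³/12 + d(b/2)²] = 2[8³/12 + 8×2.25²] = 166.3 in³.
Direct shear f_v = P/L_w = 12 / 16 = 0.75 kip/in (vertical).
Torsion M = P·e = 12 × 6.5 = 78 kip·in.
Critical point at (x, y) = (2.25, 4) from centroid. f_tx = M·y/J = 1.876 kip/in; f_ty = M·x/J = 1.055 kip/in.
Resultant f_max = √[f_tx² + (f_v + f_ty)²] = √[1.876² + (0.75 + 1.055)²] = 2.603 kip/in.
Capacity per unit length: r_n/Ω = (1/2.0) × 0.6 × 80 × (0.707 × 0.1875) = 3.181 kip/in.
2.603 ≤ 3.181 → adequate.

f_max ≈ 2.6 kip/in; adequate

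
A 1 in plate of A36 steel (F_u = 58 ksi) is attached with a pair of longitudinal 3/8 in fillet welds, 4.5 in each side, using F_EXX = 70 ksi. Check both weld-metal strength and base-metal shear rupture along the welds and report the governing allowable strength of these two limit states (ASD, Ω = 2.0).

t_e = 0.707 × 0.375 = 0.2651 in; L = 9 in.
Weld metal: R_n/Ω = (1/2.0) × 0.6 × 70 × 0.2651 × 9 = 50.11 kips.
Base metal (shear rupture): R_n/Ω = (1/2.0) × 0.6 × 58 × 1 × 9 = 156.6 kips.
Governing: weld metal.

R_n/Ω ≈ 50.1 kips (weld metal governs)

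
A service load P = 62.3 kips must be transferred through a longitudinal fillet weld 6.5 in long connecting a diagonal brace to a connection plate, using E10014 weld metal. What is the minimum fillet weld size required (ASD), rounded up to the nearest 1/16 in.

w = 1/2 in

E100XX → F_EXX = 100 ksi.
Total weld length L = 6.5 in.
Required throat t_e = P × Ω / (0.6 F_EXX × L) = 62.3 × 2.0 / (0.6 × 100 × 6.5) = 0.3195 in.
Required leg w = t_e / 0.707 = 0.4519 in → use 1/2 in.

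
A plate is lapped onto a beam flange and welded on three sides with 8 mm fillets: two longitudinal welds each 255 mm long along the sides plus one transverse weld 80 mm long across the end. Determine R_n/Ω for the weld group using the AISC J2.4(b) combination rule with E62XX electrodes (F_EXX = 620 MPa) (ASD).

t_e = 0.707 × 8 = 5.656 mm.
R_nwl = 0.6 × 620 × 5.656 × 510 × 10⁻³ = 1073 kN (longitudinal, 2 welds).
R_nwt = 0.6 × 620 × 5.656 × 80 × 10⁻³ = 168.3 kN (transverse, base value).
(i) R_nwl + R_nwt = 1241 kN; (ii) 0.85 R_nwl + 1.5 R_nwt = 1165 kN.
R_n = max = 1241 kN [governs: (i)]; R_n/Ω = 620.7 kN.

R_n/Ω ≈ 621 kN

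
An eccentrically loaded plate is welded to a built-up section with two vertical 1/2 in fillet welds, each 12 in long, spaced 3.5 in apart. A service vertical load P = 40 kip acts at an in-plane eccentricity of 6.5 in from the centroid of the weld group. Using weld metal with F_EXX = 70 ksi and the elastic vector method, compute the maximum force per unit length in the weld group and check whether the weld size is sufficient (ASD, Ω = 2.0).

f_max ≈ 5.21 kip/in; adequate

Total weld length L_w = 24 in. Treat welds as unit-width lines.
Polar moment about centroid: J = 2[d³/12 + d(b/2)²] = 2[12³/12 + 12×1.75²] = 361.5 in³.
Direct shear f_v = P/L_w = 40 / 24 = 1.667 kip/in (vertical).
Torsion M = P·e = 40 × 6.5 = 260 kip·in.
Critical point at (x, y) = (1.75, 6) from centroid. f_tx = M·y/J = 4.315 kip/in; f_ty = M·x/J = 1.259 kip/in.
Resultant f_max = √[f_tx² + (f_v + f_ty)²] = √[4.315² + (1.667 + 1.259)²] = 5.213 kip/in.
Capacity per unit length: r_n/Ω = (1/2.0) × 0.6 × 70 × (0.707 × 0.5) = 7.423 kip/in.
5.213 ≤ 7.423 → adequate.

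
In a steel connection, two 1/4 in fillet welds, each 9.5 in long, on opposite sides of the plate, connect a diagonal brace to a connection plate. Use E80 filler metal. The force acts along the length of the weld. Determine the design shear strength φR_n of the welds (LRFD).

E80XX → F_EXX = 80 ksi.
Effective throat t_e = 0.707 × 0.25 = 0.1767 in.
Total length L = 19 in; A_we = 0.1767 × 19 = 3.358 in².
F_nw = 0.6 F_EXX = 0.6 × 80 = 48 ksi.
φR_n = 0.75 × 48 × 3.358 = 120.9 kip.

φR_n ≈ 121 kip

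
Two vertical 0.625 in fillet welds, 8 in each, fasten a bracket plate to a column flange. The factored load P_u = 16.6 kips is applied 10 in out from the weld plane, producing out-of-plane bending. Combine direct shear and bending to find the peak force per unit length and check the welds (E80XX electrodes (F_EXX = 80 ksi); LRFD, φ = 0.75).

f_max ≈ 7.85 kip/in; adequate

L_w = 2 × 8 = 16 in; section modulus (unit throat) S = 2 × L²/6 = 21.33 in².
Direct shear f_v = P/L_w = 16.6/16 = 1.038 kip/in.
Moment M = P × e = 16.6 × 10 = 166 kip·in; bending f_b = M/S = 7.781 kip/in.
f_max = √(f_v² + f_b²) = √(1.038² + 7.781²) = 7.85 kip/in.
φr_n = 0.75 × 0.6 × 80 × (0.707 × 0.625) = 15.91 kip/in → adequate.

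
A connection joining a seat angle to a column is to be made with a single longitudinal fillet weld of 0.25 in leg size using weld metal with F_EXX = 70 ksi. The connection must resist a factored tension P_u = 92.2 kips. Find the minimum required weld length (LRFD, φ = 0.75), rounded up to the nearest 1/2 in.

L = 17 in

Throat t_e = 0.707 × 0.25 = 0.1767 in.
φr_n = 0.75 × 0.6 × 70 × 0.1767 = 5.568 kips/in.
L_req = P_u / φr_n = 92.2 / 5.568 = 16.56 in total.
Round up → use L = 17 in.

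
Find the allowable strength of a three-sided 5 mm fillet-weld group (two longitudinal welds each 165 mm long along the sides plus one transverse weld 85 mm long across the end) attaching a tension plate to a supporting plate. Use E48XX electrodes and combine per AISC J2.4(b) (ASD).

E48XX → F_EXX = 480 MPa.
t_e = 0.707 × 5 = 3.535 mm.
R_nwl = 0.6 × 480 × 3.535 × 330 × 10⁻³ = 336 kN (longitudinal, 2 welds).
R_nwt = 0.6 × 480 × 3.535 × 85 × 10⁻³ = 86.54 kN (transverse, base value).
(i) R_nwl + R_nwt = 422.5 kN; (ii) 0.85 R_nwl + 1.5 R_nwt = 415.4 kN.
R_n = max = 422.5 kN [governs: (i)]; R_n/Ω = 211.3 kN.

R_n/Ω ≈ 211 kN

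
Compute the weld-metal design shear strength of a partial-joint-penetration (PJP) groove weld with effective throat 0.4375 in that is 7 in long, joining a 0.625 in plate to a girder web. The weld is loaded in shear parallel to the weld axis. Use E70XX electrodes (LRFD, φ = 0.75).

E70XX → F_EXX = 70 ksi.
Effective throat (given) t_e = 0.4375 in.
A_we = 0.4375 × 7 = 3.062 in².
F_nw = 0.6 F_EXX = 42 ksi.
φR_n = 0.75 × 42 × 3.062 = 96.47 kip.

φR_n ≈ 96.5 kip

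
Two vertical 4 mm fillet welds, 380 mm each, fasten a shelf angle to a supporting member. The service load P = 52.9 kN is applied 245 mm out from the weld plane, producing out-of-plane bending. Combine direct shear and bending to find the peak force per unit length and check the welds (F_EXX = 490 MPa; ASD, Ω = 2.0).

f_max ≈ 278 N/mm; adequate

L_w = 2 × 380 = 760 mm; section modulus (unit throat) S = 2 × L²/6 = 48130 mm².
Direct shear f_v = P/L_w = 52.9×10³/760 = 69.61 N/mm.
Moment M = P × e = 52.9×10³ × 245 = 12960000 N·mm; bending f_b = M/S = 269.3 N/mm.
f_max = √(f_v² + f_b²) = √(69.61² + 269.3²) = 278.1 N/mm.
r_n/Ω = (1/2.0) × 0.6 × 490 × (0.707 × 4) = 415.7 N/mm → adequate.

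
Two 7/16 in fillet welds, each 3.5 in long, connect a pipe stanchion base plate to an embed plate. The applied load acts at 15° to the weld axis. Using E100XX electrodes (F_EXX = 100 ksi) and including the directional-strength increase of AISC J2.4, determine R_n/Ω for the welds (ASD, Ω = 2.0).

t_e = 0.707 × 0.4375 = 0.3093 in; A_we = 0.3093 × 7 = 2.165 in².
Directional factor: 1.0 + 0.5 sin^1.5(15°) = 1.066.
F_nw = 0.6 × 100 × 1.066 = 63.95 ksi.
R_n/Ω = (63.95 × 2.165) / 2.0 = 69.23 kips.

R_n/Ω ≈ 69.2 kips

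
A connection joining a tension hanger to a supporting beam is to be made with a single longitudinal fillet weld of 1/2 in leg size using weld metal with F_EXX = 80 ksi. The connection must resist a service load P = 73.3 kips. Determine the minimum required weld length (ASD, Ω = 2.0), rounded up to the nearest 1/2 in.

L = 9 in

Throat t_e = 0.707 × 0.5 = 0.3535 in.
r_n/Ω = (0.6 × 80 × 0.3535) / 2.0 = 8.484 kip/in.
L_req = P / (r_n/Ω) = 73.3 / 8.484 = 8.64 in total.
Round up → use L = 9 in.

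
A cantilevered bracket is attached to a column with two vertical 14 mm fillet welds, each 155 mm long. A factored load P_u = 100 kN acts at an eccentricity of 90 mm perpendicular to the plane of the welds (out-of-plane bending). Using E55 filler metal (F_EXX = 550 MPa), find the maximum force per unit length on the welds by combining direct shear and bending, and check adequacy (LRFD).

L_w = 2 × 155 = 310 mm; section modulus (unit throat) S = 2 × L²/6 = 8008 mm².
Direct shear f_v = P/L_w = 100×10³/310 = 322.6 N/mm.
Moment M = P × e = 100×10³ × 90 = 9000000 N·mm; bending f_b = M/S = 1124 N/mm.
f_max = √(f_v² + f_b²) = √(322.6² + 1124²) = 1169 N/mm.
φr_n = 0.75 × 0.6 × 550 × (0.707 × 14) = 2450 N/mm → adequate.

f_max ≈ 1170 N/mm; adequate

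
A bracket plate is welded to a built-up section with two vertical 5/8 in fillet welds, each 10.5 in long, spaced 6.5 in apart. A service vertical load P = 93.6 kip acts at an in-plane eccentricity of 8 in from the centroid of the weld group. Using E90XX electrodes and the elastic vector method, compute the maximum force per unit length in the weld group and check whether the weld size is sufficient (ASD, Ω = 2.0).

E90XX → F_EXX = 90 ksi.
Total weld length L_w = 21 in. Treat welds as unit-width lines.
Polar moment about centroid: J = 2[d³/12 + d(b/2)²] = 2[10.5³/12 + 10.5×3.25²] = 414.8 in³.
Direct shear f_v = P/L_w = 93.6 / 21 = 4.457 kip/in (vertical).
Torsion M = P·e = 93.6 × 8 = 748.8 kip·in.
Critical point at (x, y) = (3.25, 5.25) from centroid. f_tx = M·y/J = 9.478 kip/in; f_ty = M·x/J = 5.868 kip/in.
Resultant f_max = √[f_tx² + (f_v + f_ty)²] = √[9.478² + (4.457 + 5.868)²] = 14.02 kip/in.
Capacity per unit length: r_n/Ω = (1/2.0) × 0.6 × 90 × (0.707 × 0.625) = 11.93 kip/in.
14.02 > 11.93 → NOT adequate.

f_max ≈ 14 kip/in; NOT adequate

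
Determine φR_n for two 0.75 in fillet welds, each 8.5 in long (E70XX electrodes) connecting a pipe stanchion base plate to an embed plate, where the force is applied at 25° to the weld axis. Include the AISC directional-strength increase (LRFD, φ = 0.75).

E70XX → F_EXX = 70 ksi.
t_e = 0.707 × 0.75 = 0.5302 in; A_we = 0.5302 × 17 = 9.014 in².
Directional factor: 1.0 + 0.5 sin^1.5(25°) = 1.137.
F_nw = 0.6 × 70 × 1.137 = 47.77 ksi.
φR_n = 0.75 × 47.77 × 9.014 = 323 kip.

φR_n ≈ 323 kip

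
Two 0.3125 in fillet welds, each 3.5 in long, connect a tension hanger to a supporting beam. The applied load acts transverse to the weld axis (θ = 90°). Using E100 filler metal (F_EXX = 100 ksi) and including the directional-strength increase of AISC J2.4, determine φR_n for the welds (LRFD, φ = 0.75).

φR_n ≈ 104 kips

t_e = 0.707 × 0.3125 = 0.2209 in; A_we = 0.2209 × 7 = 1.547 in².
Directional factor: 1.0 + 0.5 sin^1.5(90°) = 1.5.
F_nw = 0.6 × 100 × 1.5 = 90 ksi.
φR_n = 0.75 × 90 × 1.547 = 104.4 kips.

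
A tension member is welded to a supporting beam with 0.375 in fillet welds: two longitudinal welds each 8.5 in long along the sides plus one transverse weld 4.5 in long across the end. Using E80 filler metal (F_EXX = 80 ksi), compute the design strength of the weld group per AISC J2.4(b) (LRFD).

t_e = 0.707 × 0.375 = 0.2651 in.
R_nwl = 0.6 × 80 × 0.2651 × 17 = 216.3 kips (longitudinal, 2 welds).
R_nwt = 0.6 × 80 × 0.2651 × 4.5 = 57.27 kips (transverse, base value).
(i) R_nwl + R_nwt = 273.6 kips; (ii) 0.85 R_nwl + 1.5 R_nwt = 269.8 kips.
R_n = max = 273.6 kips [governs: (i)]; φR_n = 205.2 kips.

φR_n ≈ 205 kips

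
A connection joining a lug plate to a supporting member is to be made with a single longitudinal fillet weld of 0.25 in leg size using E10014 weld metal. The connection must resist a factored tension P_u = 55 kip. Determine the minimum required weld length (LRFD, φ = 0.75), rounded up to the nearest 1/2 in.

E100XX → F_EXX = 100 ksi.
Throat t_e = 0.707 × 0.25 = 0.1767 in.
φr_n = 0.75 × 0.6 × 100 × 0.1767 = 7.954 kip/in.
L_req = P_u / φr_n = 55 / 7.954 = 6.915 in total.
Round up → use L = 7 in.

L = 7 in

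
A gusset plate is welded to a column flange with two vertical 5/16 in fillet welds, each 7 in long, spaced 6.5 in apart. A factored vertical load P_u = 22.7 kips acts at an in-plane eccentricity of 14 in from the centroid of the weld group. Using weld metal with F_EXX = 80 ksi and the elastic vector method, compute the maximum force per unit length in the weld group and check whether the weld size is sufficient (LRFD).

f_max ≈ 8.59 kip/in; NOT adequate

Total weld length L_w = 14 in. Treat welds as unit-width lines.
Polar moment about centroid: J = 2[d³/12 + d(b/2)²] = 2[7³/12 + 7×3.25²] = 205 in³.
Direct shear f_v = P/L_w = 22.7 / 14 = 1.621 kip/in (vertical).
Torsion M = P·e = 22.7 × 14 = 317.8 kip·in.
Critical point at (x, y) = (3.25, 3.5) from centroid. f_tx = M·y/J = 5.425 kip/in; f_ty = M·x/J = 5.037 kip/in.
Resultant f_max = √[f_tx² + (f_v + f_ty)²] = √[5.425² + (1.621 + 5.037)²] = 8.589 kip/in.
Capacity per unit length: φr_n = 0.75 × 0.6 × 80 × (0.707 × 0.3125) = 7.954 kip/in.
8.589 > 7.954 → NOT adequate.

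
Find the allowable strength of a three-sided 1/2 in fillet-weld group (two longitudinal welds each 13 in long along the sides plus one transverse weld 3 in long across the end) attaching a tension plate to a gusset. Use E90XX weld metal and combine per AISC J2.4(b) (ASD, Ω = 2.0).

E90XX → F_EXX = 90 ksi.
t_e = 0.707 × 0.5 = 0.3535 in.
R_nwl = 0.6 × 90 × 0.3535 × 26 = 496.3 kip (longitudinal, 2 welds).
R_nwt = 0.6 × 90 × 0.3535 × 3 = 57.27 kip (transverse, base value).
(i) R_nwl + R_nwt = 553.6 kip; (ii) 0.85 R_nwl + 1.5 R_nwt = 507.8 kip.
R_n = max = 553.6 kip [governs: (i)]; R_n/Ω = 276.8 kip.

R_n/Ω ≈ 277 kip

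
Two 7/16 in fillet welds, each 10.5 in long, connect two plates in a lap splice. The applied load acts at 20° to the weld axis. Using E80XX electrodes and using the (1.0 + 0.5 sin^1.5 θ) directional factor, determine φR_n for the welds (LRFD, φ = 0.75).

φR_n ≈ 257 kips

E80XX → F_EXX = 80 ksi.
t_e = 0.707 × 0.4375 = 0.3093 in; A_we = 0.3093 × 21 = 6.496 in².
Directional factor: 1.0 + 0.5 sin^1.5(20°) = 1.1.
F_nw = 0.6 × 80 × 1.1 = 52.8 ksi.
φR_n = 0.75 × 52.8 × 6.496 = 257.2 kips.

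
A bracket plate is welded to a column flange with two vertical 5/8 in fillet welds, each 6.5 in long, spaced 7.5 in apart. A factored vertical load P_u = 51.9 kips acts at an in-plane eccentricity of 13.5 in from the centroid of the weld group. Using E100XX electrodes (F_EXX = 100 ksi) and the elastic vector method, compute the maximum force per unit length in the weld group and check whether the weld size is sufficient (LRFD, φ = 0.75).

Total weld length L_w = 13 in. Treat welds as unit-width lines.
Polar moment about centroid: J = 2[d³/12 + d(b/2)²] = 2[6.5³/12 + 6.5×3.75²] = 228.6 in³.
Direct shear f_v = P/L_w = 51.9 / 13 = 3.992 kip/in (vertical).
Torsion M = P·e = 51.9 × 13.5 = 700.65 kip·in.
Critical point at (x, y) = (3.75, 3.25) from centroid. f_tx = M·y/J = 9.962 kip/in; f_ty = M·x/J = 11.49 kip/in.
Resultant f_max = √[f_tx² + (f_v + f_ty)²] = √[9.962² + (3.992 + 11.49)²] = 18.41 kip/in.
Capacity per unit length: φr_n = 0.75 × 0.6 × 100 × (0.707 × 0.625) = 19.88 kip/in.
18.41 ≤ 19.88 → adequate.

f_max ≈ 18.4 kip/in; adequate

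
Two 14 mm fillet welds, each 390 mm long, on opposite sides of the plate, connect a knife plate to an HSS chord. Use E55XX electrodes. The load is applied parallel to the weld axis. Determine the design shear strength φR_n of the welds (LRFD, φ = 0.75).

E55XX → F_EXX = 550 MPa.
Effective throat t_e = 0.707 × 14 = 9.898 mm.
Total length L = 780 mm; A_we = 9.898 × 780 = 7720 mm².
F_nw = 0.6 F_EXX = 0.6 × 550 = 330 MPa.
φR_n = 0.75 × 330 × 7720 × 10⁻³ = 1911 kN.

φR_n ≈ 1910 kN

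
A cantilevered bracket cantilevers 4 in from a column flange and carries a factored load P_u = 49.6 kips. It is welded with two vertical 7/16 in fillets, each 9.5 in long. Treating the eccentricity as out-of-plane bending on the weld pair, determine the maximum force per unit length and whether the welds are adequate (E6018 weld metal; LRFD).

f_max ≈ 7.09 kip/in; adequate

E60XX → F_EXX = 60 ksi.
L_w = 2 × 9.5 = 19 in; section modulus (unit throat) S = 2 × L²/6 = 30.08 in².
Direct shear f_v = P/L_w = 49.6/19 = 2.611 kip/in.
Moment M = P × e = 49.6 × 4 = 198.4 kip·in; bending f_b = M/S = 6.595 kip/in.
f_max = √(f_v² + f_b²) = √(2.611² + 6.595²) = 7.093 kip/in.
φr_n = 0.75 × 0.6 × 60 × (0.707 × 0.4375) = 8.351 kip/in → adequate.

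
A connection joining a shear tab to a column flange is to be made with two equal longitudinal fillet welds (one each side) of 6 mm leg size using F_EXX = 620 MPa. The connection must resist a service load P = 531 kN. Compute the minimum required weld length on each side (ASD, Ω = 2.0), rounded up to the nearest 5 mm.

Throat t_e = 0.707 × 6 = 4.242 mm.
r_n/Ω = (0.6 × 620 × 4.242) / 2.0 = 789 N/mm = 0.789 kN/mm.
L_req = P / (r_n/Ω) = 531 / 0.789 = 673 mm total.
Per side: 673 / 2 = 336.5 mm.
Round up → use L = 340 mm on each side.

L = 340 mm on each side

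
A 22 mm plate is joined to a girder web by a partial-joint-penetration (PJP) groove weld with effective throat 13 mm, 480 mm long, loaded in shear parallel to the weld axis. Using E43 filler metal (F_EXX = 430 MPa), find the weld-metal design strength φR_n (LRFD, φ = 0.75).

φR_n ≈ 1210 kN

Effective throat (given) t_e = 13 mm.
A_we = 13 × 480 = 6240 mm².
F_nw = 0.6 F_EXX = 258 MPa.
φR_n = 0.75 × 258 × 6240 × 10⁻³ = 1207 kN.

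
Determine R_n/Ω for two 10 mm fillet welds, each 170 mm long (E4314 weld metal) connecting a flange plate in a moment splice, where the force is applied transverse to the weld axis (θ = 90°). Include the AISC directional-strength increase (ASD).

E43XX → F_EXX = 430 MPa.
t_e = 0.707 × 10 = 7.07 mm; A_we = 7.07 × 340 = 2404 mm².
Directional factor: 1.0 + 0.5 sin^1.5(90°) = 1.5.
F_nw = 0.6 × 430 × 1.5 = 387 MPa.
R_n/Ω = (387 × 2404) / 2.0 × 10⁻³ = 465.1 kN.

R_n/Ω ≈ 465 kN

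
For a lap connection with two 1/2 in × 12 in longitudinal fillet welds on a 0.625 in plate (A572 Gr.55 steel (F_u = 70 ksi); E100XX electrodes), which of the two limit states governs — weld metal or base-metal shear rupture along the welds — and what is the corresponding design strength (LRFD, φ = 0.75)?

φR_n ≈ 382 kip (weld metal governs)

E100XX → F_EXX = 100 ksi.
t_e = 0.707 × 0.5 = 0.3535 in; L = 24 in.
Weld metal: φR_n = 0.75 × 0.6 × 100 × 0.3535 × 24 = 381.8 kip.
Base metal (shear rupture): φR_n = 0.75 × 0.6 × 70 × 0.625 × 24 = 472.5 kip.
Governing: weld metal.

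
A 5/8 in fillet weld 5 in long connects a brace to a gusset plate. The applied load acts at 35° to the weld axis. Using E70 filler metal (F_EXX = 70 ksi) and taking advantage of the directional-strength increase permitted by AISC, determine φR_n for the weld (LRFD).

t_e = 0.707 × 0.625 = 0.4419 in; A_we = 0.4419 × 5 = 2.209 in².
Directional factor: 1.0 + 0.5 sin^1.5(35°) = 1.217.
F_nw = 0.6 × 70 × 1.217 = 51.12 ksi.
φR_n = 0.75 × 51.12 × 2.209 = 84.71 kips.

φR_n ≈ 84.7 kips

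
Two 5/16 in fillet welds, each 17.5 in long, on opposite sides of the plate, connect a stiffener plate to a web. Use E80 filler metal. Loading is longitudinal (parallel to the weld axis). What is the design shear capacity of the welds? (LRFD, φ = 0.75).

E80XX → F_EXX = 80 ksi.
Effective throat t_e = 0.707 × 0.3125 = 0.2209 in.
Total length L = 35 in; A_we = 0.2209 × 35 = 7.733 in².
F_nw = 0.6 F_EXX = 0.6 × 80 = 48 ksi.
φR_n = 0.75 × 48 × 7.733 = 278.4 kips.

φR_n ≈ 278 kips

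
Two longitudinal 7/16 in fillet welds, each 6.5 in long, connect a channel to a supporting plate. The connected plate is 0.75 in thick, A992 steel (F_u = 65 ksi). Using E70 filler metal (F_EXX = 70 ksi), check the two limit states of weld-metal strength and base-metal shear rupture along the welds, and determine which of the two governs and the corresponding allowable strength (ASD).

R_n/Ω ≈ 84.4 kips (weld metal governs)

t_e = 0.707 × 0.4375 = 0.3093 in; L = 13 in.
Weld metal: R_n/Ω = (1/2.0) × 0.6 × 70 × 0.3093 × 13 = 84.44 kips.
Base metal (shear rupture): R_n/Ω = (1/2.0) × 0.6 × 65 × 0.75 × 13 = 190.1 kips.
Governing: weld metal.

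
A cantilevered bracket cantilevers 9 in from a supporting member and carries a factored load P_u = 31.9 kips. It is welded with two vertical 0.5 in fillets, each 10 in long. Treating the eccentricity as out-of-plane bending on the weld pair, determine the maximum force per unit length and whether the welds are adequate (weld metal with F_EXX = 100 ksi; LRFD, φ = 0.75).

L_w = 2 × 10 = 20 in; section modulus (unit throat) S = 2 × L²/6 = 33.33 in².
Direct shear f_v = P/L_w = 31.9/20 = 1.595 kip/in.
Moment M = P × e = 31.9 × 9 = 287.1 kip·in; bending f_b = M/S = 8.613 kip/in.
f_max = √(f_v² + f_b²) = √(1.595² + 8.613²) = 8.759 kip/in.
φr_n = 0.75 × 0.6 × 100 × (0.707 × 0.5) = 15.91 kip/in → adequate.

f_max ≈ 8.76 kip/in; adequate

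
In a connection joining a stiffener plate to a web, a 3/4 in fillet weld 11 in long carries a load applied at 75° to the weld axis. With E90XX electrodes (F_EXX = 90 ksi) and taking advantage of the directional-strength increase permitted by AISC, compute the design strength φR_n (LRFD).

t_e = 0.707 × 0.75 = 0.5302 in; A_we = 0.5302 × 11 = 5.833 in².
Directional factor: 1.0 + 0.5 sin^1.5(75°) = 1.475.
F_nw = 0.6 × 90 × 1.475 = 79.63 ksi.
φR_n = 0.75 × 79.63 × 5.833 = 348.4 kip.

φR_n ≈ 348 kip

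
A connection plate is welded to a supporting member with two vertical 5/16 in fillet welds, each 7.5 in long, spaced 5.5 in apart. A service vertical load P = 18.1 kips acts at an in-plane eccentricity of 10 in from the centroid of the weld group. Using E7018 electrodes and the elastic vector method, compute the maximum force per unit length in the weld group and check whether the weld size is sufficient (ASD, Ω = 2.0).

E70XX → F_EXX = 70 ksi.
Total weld length L_w = 15 in. Treat welds as unit-width lines.
Polar moment about centroid: J = 2[d³/12 + d(b/2)²] = 2[7.5³/12 + 7.5×2.75²] = 183.8 in³.
Direct shear f_v = P/L_w = 18.1 / 15 = 1.207 kip/in (vertical).
Torsion M = P·e = 18.1 × 10 = 181 kip·in.
Critical point at (x, y) = (2.75, 3.75) from centroid. f_tx = M·y/J = 3.694 kip/in; f_ty = M·x/J = 2.709 kip/in.
Resultant f_max = √[f_tx² + (f_v + f_ty)²] = √[3.694² + (1.207 + 2.709)²] = 5.383 kip/in.
Capacity per unit length: r_n/Ω = (1/2.0) × 0.6 × 70 × (0.707 × 0.3125) = 4.64 kip/in.
5.383 > 4.64 → NOT adequate.

f_max ≈ 5.38 kip/in; NOT adequate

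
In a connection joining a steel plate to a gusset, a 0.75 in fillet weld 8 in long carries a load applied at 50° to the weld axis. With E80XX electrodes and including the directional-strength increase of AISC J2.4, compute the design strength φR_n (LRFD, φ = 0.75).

E80XX → F_EXX = 80 ksi.
t_e = 0.707 × 0.75 = 0.5302 in; A_we = 0.5302 × 8 = 4.242 in².
Directional factor: 1.0 + 0.5 sin^1.5(50°) = 1.335.
F_nw = 0.6 × 80 × 1.335 = 64.09 ksi.
φR_n = 0.75 × 64.09 × 4.242 = 203.9 kips.

φR_n ≈ 204 kips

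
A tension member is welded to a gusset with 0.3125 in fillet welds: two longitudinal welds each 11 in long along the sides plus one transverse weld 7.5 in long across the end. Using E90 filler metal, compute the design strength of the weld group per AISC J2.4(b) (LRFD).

E90XX → F_EXX = 90 ksi.
t_e = 0.707 × 0.3125 = 0.2209 in.
R_nwl = 0.6 × 90 × 0.2209 × 22 = 262.5 kips (longitudinal, 2 welds).
R_nwt = 0.6 × 90 × 0.2209 × 7.5 = 89.48 kips (transverse, base value).
(i) R_nwl + R_nwt = 352 kips; (ii) 0.85 R_nwl + 1.5 R_nwt = 357.3 kips.
R_n = max = 357.3 kips [governs: (ii)]; φR_n = 268 kips.

φR_n ≈ 268 kips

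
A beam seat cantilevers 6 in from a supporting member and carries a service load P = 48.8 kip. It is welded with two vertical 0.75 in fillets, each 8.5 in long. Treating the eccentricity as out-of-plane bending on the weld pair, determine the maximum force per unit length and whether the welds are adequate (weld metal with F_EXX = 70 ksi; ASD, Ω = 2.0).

f_max ≈ 12.5 kip/in; NOT adequate

L_w = 2 × 8.5 = 17 in; section modulus (unit throat) S = 2 × L²/6 = 24.08 in².
Direct shear f_v = P/L_w = 48.8/17 = 2.871 kip/in.
Moment M = P × e = 48.8 × 6 = 292.8 kip·in; bending f_b = M/S = 12.16 kip/in.
f_max = √(f_v² + f_b²) = √(2.871² + 12.16²) = 12.49 kip/in.
r_n/Ω = (1/2.0) × 0.6 × 70 × (0.707 × 0.75) = 11.14 kip/in → NOT adequate.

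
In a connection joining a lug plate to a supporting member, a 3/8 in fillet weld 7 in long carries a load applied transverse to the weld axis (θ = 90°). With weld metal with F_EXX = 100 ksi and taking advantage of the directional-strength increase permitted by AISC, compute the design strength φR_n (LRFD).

φR_n ≈ 125 kip

t_e = 0.707 × 0.375 = 0.2651 in; A_we = 0.2651 × 7 = 1.856 in².
Directional factor: 1.0 + 0.5 sin^1.5(90°) = 1.5.
F_nw = 0.6 × 100 × 1.5 = 90 ksi.
φR_n = 0.75 × 90 × 1.856 = 125.3 kip.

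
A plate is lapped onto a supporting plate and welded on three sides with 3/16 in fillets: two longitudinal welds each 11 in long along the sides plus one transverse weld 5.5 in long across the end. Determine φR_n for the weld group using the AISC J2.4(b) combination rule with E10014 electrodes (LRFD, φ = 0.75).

φR_n ≈ 164 kips

E100XX → F_EXX = 100 ksi.
t_e = 0.707 × 0.1875 = 0.1326 in.
R_nwl = 0.6 × 100 × 0.1326 × 22 = 175 kips (longitudinal, 2 welds).
R_nwt = 0.6 × 100 × 0.1326 × 5.5 = 43.75 kips (transverse, base value).
(i) R_nwl + R_nwt = 218.7 kips; (ii) 0.85 R_nwl + 1.5 R_nwt = 214.4 kips.
R_n = max = 218.7 kips [governs: (i)]; φR_n = 164 kips.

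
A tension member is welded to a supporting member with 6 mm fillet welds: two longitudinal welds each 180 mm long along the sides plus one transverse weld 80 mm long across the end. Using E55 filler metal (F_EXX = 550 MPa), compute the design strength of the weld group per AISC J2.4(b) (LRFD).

φR_n ≈ 462 kN

t_e = 0.707 × 6 = 4.242 mm.
R_nwl = 0.6 × 550 × 4.242 × 360 × 10⁻³ = 503.9 kN (longitudinal, 2 welds).
R_nwt = 0.6 × 550 × 4.242 × 80 × 10⁻³ = 112 kN (transverse, base value).
(i) R_nwl + R_nwt = 615.9 kN; (ii) 0.85 R_nwl + 1.5 R_nwt = 596.3 kN.
R_n = max = 615.9 kN [governs: (i)]; φR_n = 462 kN.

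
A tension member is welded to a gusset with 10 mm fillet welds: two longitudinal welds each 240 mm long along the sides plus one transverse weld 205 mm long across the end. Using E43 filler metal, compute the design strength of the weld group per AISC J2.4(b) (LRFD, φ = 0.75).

φR_n ≈ 979 kN

E43XX → F_EXX = 430 MPa.
t_e = 0.707 × 10 = 7.07 mm.
R_nwl = 0.6 × 430 × 7.07 × 480 × 10⁻³ = 875.5 kN (longitudinal, 2 welds).
R_nwt = 0.6 × 430 × 7.07 × 205 × 10⁻³ = 373.9 kN (transverse, base value).
(i) R_nwl + R_nwt = 1249 kN; (ii) 0.85 R_nwl + 1.5 R_nwt = 1305 kN.
R_n = max = 1305 kN [governs: (ii)]; φR_n = 978.8 kN.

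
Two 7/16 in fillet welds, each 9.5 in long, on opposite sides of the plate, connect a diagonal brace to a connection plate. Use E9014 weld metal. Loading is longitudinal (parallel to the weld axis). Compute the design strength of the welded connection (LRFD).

E90XX → F_EXX = 90 ksi.
Effective throat t_e = 0.707 × 0.4375 = 0.3093 in.
Total length L = 19 in; A_we = 0.3093 × 19 = 5.877 in².
F_nw = 0.6 F_EXX = 0.6 × 90 = 54 ksi.
φR_n = 0.75 × 54 × 5.877 = 238 kips.

φR_n ≈ 238 kips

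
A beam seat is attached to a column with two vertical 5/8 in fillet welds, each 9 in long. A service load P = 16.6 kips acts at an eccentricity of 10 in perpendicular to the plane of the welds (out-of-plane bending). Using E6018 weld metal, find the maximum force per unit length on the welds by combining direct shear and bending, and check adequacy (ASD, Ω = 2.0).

E60XX → F_EXX = 60 ksi.
L_w = 2 × 9 = 18 in; section modulus (unit throat) S = 2 × L²/6 = 27 in².
Direct shear f_v = P/L_w = 16.6/18 = 0.9222 kip/in.
Moment M = P × e = 16.6 × 10 = 166 kip·in; bending f_b = M/S = 6.148 kip/in.
f_max = √(f_v² + f_b²) = √(0.9222² + 6.148²) = 6.217 kip/in.
r_n/Ω = (1/2.0) × 0.6 × 60 × (0.707 × 0.625) = 7.954 kip/in → adequate.

f_max ≈ 6.22 kip/in; adequate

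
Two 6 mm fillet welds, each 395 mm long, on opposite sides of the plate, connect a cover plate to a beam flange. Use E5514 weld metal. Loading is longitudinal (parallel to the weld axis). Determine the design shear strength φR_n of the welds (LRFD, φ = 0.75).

φR_n ≈ 829 kN

E55XX → F_EXX = 550 MPa.
Effective throat t_e = 0.707 × 6 = 4.242 mm.
Total length L = 790 mm; A_we = 4.242 × 790 = 3351 mm².
F_nw = 0.6 F_EXX = 0.6 × 550 = 330 MPa.
φR_n = 0.75 × 330 × 3351 × 10⁻³ = 829.4 kN.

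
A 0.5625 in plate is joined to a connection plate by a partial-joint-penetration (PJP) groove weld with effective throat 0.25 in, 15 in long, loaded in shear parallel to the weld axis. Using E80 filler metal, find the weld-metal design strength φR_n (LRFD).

E80XX → F_EXX = 80 ksi.
Effective throat (given) t_e = 0.25 in.
A_we = 0.25 × 15 = 3.75 in².
F_nw = 0.6 F_EXX = 48 ksi.
φR_n = 0.75 × 48 × 3.75 = 135 kip.

φR_n ≈ 135 kip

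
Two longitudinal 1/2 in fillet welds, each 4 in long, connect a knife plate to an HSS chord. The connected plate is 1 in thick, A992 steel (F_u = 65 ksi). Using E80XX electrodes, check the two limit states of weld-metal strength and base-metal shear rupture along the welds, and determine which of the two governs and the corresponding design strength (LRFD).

φR_n ≈ 102 kips (weld metal governs)

E80XX → F_EXX = 80 ksi.
t_e = 0.707 × 0.5 = 0.3535 in; L = 8 in.
Weld metal: φR_n = 0.75 × 0.6 × 80 × 0.3535 × 8 = 101.8 kips.
Base metal (shear rupture): φR_n = 0.75 × 0.6 × 65 × 1 × 8 = 234 kips.
Governing: weld metal.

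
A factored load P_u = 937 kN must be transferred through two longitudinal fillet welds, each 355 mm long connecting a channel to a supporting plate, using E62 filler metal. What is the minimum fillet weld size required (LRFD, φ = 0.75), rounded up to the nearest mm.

w = 7 mm

E62XX → F_EXX = 620 MPa.
Total weld length L = 710 mm.
Required throat t_e = P_u / (φ × 0.6 F_EXX × L) = 937 / (0.75 × 0.6 × 620 × 710 × 10⁻³) = 4.73 mm.
Required leg w = t_e / 0.707 = 6.69 mm → use 7 mm.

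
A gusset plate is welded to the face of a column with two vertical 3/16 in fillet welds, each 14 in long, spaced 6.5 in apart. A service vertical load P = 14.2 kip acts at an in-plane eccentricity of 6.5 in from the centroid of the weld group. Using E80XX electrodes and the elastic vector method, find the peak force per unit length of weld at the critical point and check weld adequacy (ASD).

E80XX → F_EXX = 80 ksi.
Total weld length L_w = 28 in. Treat welds as unit-width lines.
Polar moment about centroid: J = 2[d³/12 + d(b/2)²] = 2[14³/12 + 14×3.25²] = 753.1 in³.
Direct shear f_v = P/L_w = 14.2 / 28 = 0.5071 kip/in (vertical).
Torsion M = P·e = 14.2 × 6.5 = 92.3 kip·in.
Critical point at (x, y) = (3.25, 7) from centroid. f_tx = M·y/J = 0.8579 kip/in; f_ty = M·x/J = 0.3983 kip/in.
Resultant f_max = √[f_tx² + (f_v + f_ty)²] = √[0.8579² + (0.5071 + 0.3983)²] = 1.247 kip/in.
Capacity per unit length: r_n/Ω = (1/2.0) × 0.6 × 80 × (0.707 × 0.1875) = 3.181 kip/in.
1.247 ≤ 3.181 → adequate.

f_max ≈ 1.25 kip/in; adequate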